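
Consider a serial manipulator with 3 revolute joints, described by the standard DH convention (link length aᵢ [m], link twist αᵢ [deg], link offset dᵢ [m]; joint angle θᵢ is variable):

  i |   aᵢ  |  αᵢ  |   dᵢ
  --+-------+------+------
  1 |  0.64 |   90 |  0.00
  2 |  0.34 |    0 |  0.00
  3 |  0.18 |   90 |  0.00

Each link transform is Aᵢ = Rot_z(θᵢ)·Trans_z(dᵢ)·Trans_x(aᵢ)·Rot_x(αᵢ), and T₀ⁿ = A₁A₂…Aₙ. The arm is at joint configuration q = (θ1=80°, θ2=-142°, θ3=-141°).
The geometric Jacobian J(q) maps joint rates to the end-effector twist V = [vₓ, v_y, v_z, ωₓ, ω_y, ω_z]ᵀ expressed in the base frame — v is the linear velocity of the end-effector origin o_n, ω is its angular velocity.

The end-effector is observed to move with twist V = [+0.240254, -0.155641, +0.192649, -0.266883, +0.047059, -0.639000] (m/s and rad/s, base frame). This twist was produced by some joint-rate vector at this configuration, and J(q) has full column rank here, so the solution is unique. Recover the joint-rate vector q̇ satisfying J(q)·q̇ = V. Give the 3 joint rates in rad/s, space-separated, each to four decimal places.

o_n = [0.0716, 0.4063, -0.0339]
J₁: ẑ×o_n = [-0.4063, 0.0716, 0.0000], ω = ẑ
J2: z=[0.9848, -0.1736, 0.0000] o=[0.1111, 0.6303, 0.0000] → [0.0059, 0.0334, -0.2274, 0.9848, -0.1736, 0.0000]
J3: z=[0.9848, -0.1736, 0.0000] o=[0.0646, 0.3664, -0.2093] → [-0.0305, -0.1727, 0.0405, 0.9848, -0.1736, 0.0000]
q̇ = J⁺·V = [-0.6390, -0.7600, 0.4890]

-0.6390 -0.7600 0.4890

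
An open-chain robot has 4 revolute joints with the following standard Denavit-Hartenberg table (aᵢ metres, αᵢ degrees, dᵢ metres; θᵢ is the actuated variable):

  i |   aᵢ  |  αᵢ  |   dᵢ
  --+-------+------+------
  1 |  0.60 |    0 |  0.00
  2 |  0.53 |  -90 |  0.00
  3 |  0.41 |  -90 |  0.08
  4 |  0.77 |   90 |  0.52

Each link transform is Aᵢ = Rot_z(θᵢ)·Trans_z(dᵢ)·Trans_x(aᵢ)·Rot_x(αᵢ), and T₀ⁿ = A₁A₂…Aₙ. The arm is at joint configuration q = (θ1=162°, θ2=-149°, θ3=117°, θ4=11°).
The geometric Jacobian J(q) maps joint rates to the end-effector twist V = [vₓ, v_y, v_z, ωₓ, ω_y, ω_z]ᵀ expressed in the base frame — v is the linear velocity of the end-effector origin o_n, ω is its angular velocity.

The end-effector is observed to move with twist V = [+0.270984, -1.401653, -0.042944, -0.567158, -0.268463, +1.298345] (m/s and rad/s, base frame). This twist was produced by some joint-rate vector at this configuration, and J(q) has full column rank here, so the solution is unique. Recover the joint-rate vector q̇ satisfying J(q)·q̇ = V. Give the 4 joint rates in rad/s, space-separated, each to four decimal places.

0.8760 0.1100 -0.1340 0.6880

o_n = [-1.0063, 0.0161, -0.8027]
J₁: ẑ×o_n = [-0.0161, -1.0063, 0.0000], ω = ẑ
J2: z=[0.0000, 0.0000, 1.0000] o=[-0.5706, 0.1854, 0.0000] → [0.1693, -0.4357, 0.0000, 0.0000, 0.0000, 1.0000]
J3: z=[-0.2250, 0.9744, 0.0000] o=[-0.0542, 0.3046, 0.0000] → [-0.7821, -0.1806, 0.9926, -0.2250, 0.9744, 0.0000]
J4: z=[-0.8682, -0.2004, 0.4540] o=[-0.2536, 0.3407, -0.3653] → [0.2350, -0.7215, 0.1309, -0.8682, -0.2004, 0.4540]
q̇ = J⁺·V = [0.8760, 0.1100, -0.1340, 0.6880]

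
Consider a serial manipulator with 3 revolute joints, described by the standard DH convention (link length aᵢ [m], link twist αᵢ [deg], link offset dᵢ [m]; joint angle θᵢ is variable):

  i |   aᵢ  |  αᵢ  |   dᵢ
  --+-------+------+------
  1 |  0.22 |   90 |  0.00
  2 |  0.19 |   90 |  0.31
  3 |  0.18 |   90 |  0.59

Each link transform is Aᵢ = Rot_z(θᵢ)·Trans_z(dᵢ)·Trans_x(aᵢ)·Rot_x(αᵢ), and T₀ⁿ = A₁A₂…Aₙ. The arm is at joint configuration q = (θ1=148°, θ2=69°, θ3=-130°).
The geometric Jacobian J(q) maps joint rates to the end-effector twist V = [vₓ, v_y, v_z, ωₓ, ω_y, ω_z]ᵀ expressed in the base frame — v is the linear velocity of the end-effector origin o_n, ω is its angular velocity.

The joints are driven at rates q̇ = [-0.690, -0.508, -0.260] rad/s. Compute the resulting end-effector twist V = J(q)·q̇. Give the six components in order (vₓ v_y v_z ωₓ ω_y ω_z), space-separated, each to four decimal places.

o_n = [-0.5851, 0.5685, -0.1421]
J₁: ẑ×o_n = [-0.5685, -0.5851, 0.0000], ω = ẑ
J2: z=[0.5299, 0.8480, 0.0000] o=[-0.1866, 0.1166, 0.0000] → [-0.1205, 0.0753, 0.5774, 0.5299, 0.8480, 0.0000]
J3: z=[-0.7917, 0.4947, -0.3584] o=[-0.0800, 0.4156, 0.1774] → [-0.1032, -0.0719, 0.1287, -0.7917, 0.4947, -0.3584]
V = J·q̇ = [0.4803, 0.3841, -0.3268, -0.0634, -0.5594, -0.5968]

0.4803 0.3841 -0.3268 -0.0634 -0.5594 -0.5968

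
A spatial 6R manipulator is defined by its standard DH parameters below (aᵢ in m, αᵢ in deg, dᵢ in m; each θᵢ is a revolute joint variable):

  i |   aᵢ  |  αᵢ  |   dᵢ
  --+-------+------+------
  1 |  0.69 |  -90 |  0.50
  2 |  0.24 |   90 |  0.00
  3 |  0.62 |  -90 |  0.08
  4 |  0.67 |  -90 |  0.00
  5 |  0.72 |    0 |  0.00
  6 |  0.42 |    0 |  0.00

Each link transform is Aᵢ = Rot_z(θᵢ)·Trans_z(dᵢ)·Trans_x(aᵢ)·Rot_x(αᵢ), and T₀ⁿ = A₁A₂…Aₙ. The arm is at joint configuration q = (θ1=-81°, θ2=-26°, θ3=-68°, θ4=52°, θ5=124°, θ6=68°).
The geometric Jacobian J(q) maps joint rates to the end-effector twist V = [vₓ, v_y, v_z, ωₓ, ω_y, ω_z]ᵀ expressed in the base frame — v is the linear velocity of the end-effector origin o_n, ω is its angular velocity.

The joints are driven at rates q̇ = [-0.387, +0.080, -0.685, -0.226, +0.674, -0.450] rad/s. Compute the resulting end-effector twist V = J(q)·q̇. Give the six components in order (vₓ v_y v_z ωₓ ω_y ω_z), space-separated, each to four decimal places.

0.2476 0.6280 0.1618 0.1747 -0.0867 -1.2475

o_n = [-0.5854, -0.6753, 0.6589]
J₁: ẑ×o_n = [0.6753, -0.5854, 0.0000], ω = ẑ
J2: z=[0.9877, 0.1564, 0.0000] o=[0.1079, -0.6815, 0.5000] → [0.0249, -0.1569, 0.1146, 0.9877, 0.1564, 0.0000]
J3: z=[-0.0686, 0.4330, 0.8988] o=[0.1417, -0.8946, 0.6052] → [-0.1738, -0.6498, 0.2998, -0.0686, 0.4330, 0.8988]
J4: z=[0.5004, -0.7645, 0.4065] o=[-0.3989, -1.1560, 0.7789] → [-0.1036, -0.0157, 0.0979, 0.5004, -0.7645, 0.4065]
J5: z=[0.7224, 0.1098, -0.6828] o=[-0.7187, -1.5816, 0.3721] → [0.6503, -0.2982, 0.6400, 0.7224, 0.1098, -0.6828]
J6: z=[0.7224, 0.1098, -0.6828] o=[-0.8252, -0.8695, 0.3740] → [0.1639, -0.3695, 0.1140, 0.7224, 0.1098, -0.6828]
V = J·q̇ = [0.2476, 0.6280, 0.1618, 0.1747, -0.0867, -1.2475]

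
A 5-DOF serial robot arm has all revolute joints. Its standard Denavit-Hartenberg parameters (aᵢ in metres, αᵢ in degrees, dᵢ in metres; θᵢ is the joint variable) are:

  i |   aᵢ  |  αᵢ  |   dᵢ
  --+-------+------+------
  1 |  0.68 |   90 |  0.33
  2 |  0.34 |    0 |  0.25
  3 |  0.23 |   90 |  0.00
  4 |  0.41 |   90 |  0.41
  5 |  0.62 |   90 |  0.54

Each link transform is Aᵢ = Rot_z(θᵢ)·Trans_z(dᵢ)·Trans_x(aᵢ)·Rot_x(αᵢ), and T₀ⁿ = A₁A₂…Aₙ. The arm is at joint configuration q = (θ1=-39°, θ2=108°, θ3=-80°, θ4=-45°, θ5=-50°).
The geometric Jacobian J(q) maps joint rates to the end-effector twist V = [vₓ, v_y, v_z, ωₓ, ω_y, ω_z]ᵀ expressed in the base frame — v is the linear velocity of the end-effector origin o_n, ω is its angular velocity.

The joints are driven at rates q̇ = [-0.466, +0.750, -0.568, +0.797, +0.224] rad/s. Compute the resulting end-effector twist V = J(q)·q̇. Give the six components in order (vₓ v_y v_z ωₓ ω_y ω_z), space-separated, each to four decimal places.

o_n = [1.1540, -0.0292, 0.9078]
J₁: ẑ×o_n = [0.0292, 1.1540, -0.0000], ω = ẑ
J2: z=[-0.6293, -0.7771, 0.0000] o=[0.5285, -0.4279, 0.3300] → [-0.4491, 0.3636, 0.2352, -0.6293, -0.7771, 0.0000]
J3: z=[-0.6293, -0.7771, 0.0000] o=[0.2895, -0.5561, 0.6534] → [-0.1978, 0.1601, 0.3402, -0.6293, -0.7771, 0.0000]
J4: z=[0.3648, -0.2954, -0.8829] o=[0.4473, -0.6839, 0.7613] → [0.5348, -0.6774, 0.4477, 0.3648, -0.2954, -0.8829]
J5: z=[-0.0402, 0.9424, -0.3320] o=[0.9783, -0.7408, 0.5354] → [0.5872, -0.0434, -0.1942, -0.0402, 0.9424, -0.3320]
V = J·q̇ = [0.3197, -0.9056, 0.2964, 0.1672, -0.1658, -1.2441]

0.3197 -0.9056 0.2964 0.1672 -0.1658 -1.2441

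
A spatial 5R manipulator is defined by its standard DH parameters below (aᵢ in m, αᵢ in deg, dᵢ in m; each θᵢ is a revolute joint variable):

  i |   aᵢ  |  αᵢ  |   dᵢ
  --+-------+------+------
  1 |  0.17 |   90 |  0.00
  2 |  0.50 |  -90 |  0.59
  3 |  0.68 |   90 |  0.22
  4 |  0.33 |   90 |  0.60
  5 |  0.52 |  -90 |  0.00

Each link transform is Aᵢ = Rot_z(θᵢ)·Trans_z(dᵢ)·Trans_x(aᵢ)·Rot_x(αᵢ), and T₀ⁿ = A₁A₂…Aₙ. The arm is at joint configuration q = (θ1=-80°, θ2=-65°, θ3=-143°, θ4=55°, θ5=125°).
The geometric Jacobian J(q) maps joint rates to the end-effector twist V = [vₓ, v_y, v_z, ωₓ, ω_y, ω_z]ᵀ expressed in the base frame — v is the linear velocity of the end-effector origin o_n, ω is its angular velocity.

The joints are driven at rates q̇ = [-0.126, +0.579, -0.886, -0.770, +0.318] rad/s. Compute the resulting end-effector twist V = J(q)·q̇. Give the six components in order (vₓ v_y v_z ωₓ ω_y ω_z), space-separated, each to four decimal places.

o_n = [-0.1692, -0.1392, 0.7158]
J₁: ẑ×o_n = [0.1392, -0.1692, 0.0000], ω = ẑ
J2: z=[-0.9848, -0.1736, 0.0000] o=[0.0295, -0.1674, 0.0000] → [-0.1243, 0.7049, -0.0623, -0.9848, -0.1736, 0.0000]
J3: z=[0.1574, -0.8925, 0.4226] o=[-0.5148, -0.4780, -0.4532] → [-1.1865, -0.0379, 0.3618, 0.1574, -0.8925, 0.4226]
J4: z=[0.7423, 0.3892, 0.5454] o=[-0.9231, -0.5194, 0.1320] → [0.0198, -0.0222, -0.0111, 0.7423, 0.3892, 0.5454]
J5: z=[-0.6238, 0.6986, 0.3505] o=[-0.5584, -0.4840, 0.7105] → [-0.1172, 0.1397, -0.4870, -0.6238, 0.6986, 0.3505]
V = J·q̇ = [0.9092, 0.5245, -0.5029, -1.4796, 0.6128, -0.8090]

0.9092 0.5245 -0.5029 -1.4796 0.6128 -0.8090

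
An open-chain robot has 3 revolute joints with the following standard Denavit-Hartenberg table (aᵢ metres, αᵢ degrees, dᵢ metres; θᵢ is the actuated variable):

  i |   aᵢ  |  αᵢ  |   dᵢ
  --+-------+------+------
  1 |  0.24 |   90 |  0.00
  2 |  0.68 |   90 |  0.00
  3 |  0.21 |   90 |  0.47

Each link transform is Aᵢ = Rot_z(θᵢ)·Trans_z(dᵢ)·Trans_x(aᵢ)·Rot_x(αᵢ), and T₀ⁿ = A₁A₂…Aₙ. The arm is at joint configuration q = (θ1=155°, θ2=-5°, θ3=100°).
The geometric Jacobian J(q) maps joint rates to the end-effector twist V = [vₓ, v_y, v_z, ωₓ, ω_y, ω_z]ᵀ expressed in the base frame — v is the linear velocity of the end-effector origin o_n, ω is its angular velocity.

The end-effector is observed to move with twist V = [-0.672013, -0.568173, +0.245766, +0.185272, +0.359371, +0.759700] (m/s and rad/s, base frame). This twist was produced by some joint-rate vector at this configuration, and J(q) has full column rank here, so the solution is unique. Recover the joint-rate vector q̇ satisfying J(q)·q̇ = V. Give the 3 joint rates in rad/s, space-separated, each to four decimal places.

0.9430 0.4040 0.1840

o_n = [-0.6740, 0.5425, -0.5243]
J₁: ẑ×o_n = [-0.5425, -0.6740, 0.0000], ω = ẑ
J2: z=[0.4226, 0.9063, 0.0000] o=[-0.2175, 0.1014, 0.0000] → [-0.4752, 0.2216, 0.6001, 0.4226, 0.9063, 0.0000]
J3: z=[0.0790, -0.0368, -0.9962] o=[-0.8315, 0.3877, -0.0593] → [0.1713, -0.1201, 0.0180, 0.0790, -0.0368, -0.9962]
q̇ = J⁺·V = [0.9430, 0.4040, 0.1840]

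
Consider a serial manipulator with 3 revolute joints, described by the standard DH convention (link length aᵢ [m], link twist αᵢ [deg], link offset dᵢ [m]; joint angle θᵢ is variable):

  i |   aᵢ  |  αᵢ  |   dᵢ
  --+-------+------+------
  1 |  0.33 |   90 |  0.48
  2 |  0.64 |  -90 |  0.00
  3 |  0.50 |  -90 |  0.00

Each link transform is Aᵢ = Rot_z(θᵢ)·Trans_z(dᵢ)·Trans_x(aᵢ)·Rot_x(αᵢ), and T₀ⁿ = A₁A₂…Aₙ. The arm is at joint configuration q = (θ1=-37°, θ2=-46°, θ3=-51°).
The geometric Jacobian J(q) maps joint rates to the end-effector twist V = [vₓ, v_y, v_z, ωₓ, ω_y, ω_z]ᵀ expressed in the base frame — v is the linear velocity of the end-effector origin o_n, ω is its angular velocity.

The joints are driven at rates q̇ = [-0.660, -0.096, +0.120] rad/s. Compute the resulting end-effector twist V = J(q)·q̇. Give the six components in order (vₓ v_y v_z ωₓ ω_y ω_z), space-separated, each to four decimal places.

o_n = [0.5593, -0.9080, -0.2067]
J₁: ẑ×o_n = [0.9080, 0.5593, -0.0000], ω = ẑ
J2: z=[-0.6018, -0.7986, 0.0000] o=[0.2635, -0.1986, 0.4800] → [0.5484, -0.4133, 0.6632, -0.6018, -0.7986, 0.0000]
J3: z=[0.5745, -0.4329, 0.6947] o=[0.6186, -0.4662, 0.0196] → [0.4049, 0.0889, -0.2795, 0.5745, -0.4329, 0.6947]
V = J·q̇ = [-0.6034, -0.3188, -0.0972, 0.1267, 0.0247, -0.5766]

-0.6034 -0.3188 -0.0972 0.1267 0.0247 -0.5766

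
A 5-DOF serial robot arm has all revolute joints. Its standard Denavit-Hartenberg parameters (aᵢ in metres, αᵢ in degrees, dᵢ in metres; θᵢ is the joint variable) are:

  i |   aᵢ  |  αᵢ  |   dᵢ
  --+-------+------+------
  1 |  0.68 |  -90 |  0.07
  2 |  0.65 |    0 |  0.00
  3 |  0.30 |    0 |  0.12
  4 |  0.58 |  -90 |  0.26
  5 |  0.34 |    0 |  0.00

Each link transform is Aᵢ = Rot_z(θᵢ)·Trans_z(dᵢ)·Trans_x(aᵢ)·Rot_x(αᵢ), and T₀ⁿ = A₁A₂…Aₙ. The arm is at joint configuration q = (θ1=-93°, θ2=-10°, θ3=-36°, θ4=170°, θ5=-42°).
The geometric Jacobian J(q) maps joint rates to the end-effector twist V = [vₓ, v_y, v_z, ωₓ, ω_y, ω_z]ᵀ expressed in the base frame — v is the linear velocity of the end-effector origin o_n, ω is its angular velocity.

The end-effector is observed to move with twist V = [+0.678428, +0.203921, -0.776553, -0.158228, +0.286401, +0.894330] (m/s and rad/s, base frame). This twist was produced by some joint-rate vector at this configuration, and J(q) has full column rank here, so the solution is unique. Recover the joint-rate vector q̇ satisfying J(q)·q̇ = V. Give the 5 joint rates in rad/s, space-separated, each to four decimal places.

o_n = [0.5510, -1.0932, -0.2916]
J₁: ẑ×o_n = [1.0932, 0.5510, -0.0000], ω = ẑ
J2: z=[0.9986, -0.0523, 0.0000] o=[-0.0356, -0.6791, 0.0700] → [0.0189, 0.3611, -0.3829, 0.9986, -0.0523, 0.0000]
J3: z=[0.9986, -0.0523, 0.0000] o=[-0.0691, -1.3183, 0.1829] → [0.0248, 0.4739, 0.2572, 0.9986, -0.0523, 0.0000]
J4: z=[0.9986, -0.0523, 0.0000] o=[0.0398, -1.5327, 0.3987] → [0.0361, 0.6894, 0.4656, 0.9986, -0.0523, 0.0000]
J5: z=[0.0434, 0.8279, 0.5592] o=[0.3165, -1.2224, -0.0822] → [-0.2457, 0.1403, -0.1886, 0.0434, 0.8279, 0.5592]
q̇ = J⁺·V = [0.7070, 0.9850, -0.9740, -0.1840, 0.3350]

0.7070 0.9850 -0.9740 -0.1840 0.3350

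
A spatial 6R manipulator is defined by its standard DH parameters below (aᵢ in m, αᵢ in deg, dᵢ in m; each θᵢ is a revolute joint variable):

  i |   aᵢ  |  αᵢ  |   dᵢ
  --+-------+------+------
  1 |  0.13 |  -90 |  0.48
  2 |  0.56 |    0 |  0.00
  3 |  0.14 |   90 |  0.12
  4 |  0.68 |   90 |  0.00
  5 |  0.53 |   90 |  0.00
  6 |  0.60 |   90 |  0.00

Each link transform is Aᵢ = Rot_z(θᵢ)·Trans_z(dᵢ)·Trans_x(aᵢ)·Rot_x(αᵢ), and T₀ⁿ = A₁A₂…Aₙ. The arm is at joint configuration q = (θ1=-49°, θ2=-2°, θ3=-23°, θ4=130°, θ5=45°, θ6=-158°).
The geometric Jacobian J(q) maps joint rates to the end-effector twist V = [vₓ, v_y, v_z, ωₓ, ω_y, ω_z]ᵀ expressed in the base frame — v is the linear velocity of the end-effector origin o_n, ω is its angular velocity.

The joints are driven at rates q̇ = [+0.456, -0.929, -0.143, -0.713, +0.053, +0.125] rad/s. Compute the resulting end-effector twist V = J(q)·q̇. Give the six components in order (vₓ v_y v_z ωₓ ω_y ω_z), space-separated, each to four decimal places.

0.4974 0.2299 0.1821 -0.5197 -0.8810 -0.2772

o_n = [0.5496, 0.1027, 0.2894]
J₁: ẑ×o_n = [-0.1027, 0.5496, 0.0000], ω = ẑ
J2: z=[0.7547, 0.6561, 0.0000] o=[0.0853, -0.0981, 0.4800] → [-0.1250, 0.1438, -0.1531, 0.7547, 0.6561, 0.0000]
J3: z=[0.7547, 0.6561, 0.0000] o=[0.4525, -0.5205, 0.4995] → [-0.1379, 0.1586, 0.4066, 0.7547, 0.6561, 0.0000]
J4: z=[-0.2773, 0.3190, 0.9063] o=[0.6263, -0.5375, 0.5587] → [-0.6662, -0.1441, -0.1531, -0.2773, 0.3190, 0.9063]
J5: z=[0.9406, -0.1023, 0.3237] o=[0.7595, 0.1032, 0.3740] → [0.0088, 0.0116, -0.0219, 0.9406, -0.1023, 0.3237]
J6: z=[0.3346, 0.4407, -0.8329] o=[0.7290, 0.5758, 0.6118] → [-0.5362, 0.2573, -0.0792, 0.3346, 0.4407, -0.8329]
V = J·q̇ = [0.4974, 0.2299, 0.1821, -0.5197, -0.8810, -0.2772]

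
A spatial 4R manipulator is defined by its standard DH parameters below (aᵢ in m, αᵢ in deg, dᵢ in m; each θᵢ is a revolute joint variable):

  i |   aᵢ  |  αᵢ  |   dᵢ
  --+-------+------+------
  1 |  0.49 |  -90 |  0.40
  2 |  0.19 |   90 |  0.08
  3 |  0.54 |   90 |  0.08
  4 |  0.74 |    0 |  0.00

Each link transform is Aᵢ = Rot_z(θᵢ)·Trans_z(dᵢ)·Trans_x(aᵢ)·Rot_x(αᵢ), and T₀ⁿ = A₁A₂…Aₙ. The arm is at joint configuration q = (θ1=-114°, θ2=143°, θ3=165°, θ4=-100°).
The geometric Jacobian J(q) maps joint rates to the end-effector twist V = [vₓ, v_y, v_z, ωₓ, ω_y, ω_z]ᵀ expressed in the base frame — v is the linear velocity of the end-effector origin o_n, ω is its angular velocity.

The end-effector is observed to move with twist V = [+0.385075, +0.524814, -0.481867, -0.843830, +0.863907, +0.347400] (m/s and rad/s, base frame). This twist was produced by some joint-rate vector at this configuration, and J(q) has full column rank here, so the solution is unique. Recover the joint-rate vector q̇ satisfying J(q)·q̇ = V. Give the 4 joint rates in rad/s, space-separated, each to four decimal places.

-0.4810 -0.5910 -0.9300 -0.5500

o_n = [0.0625, -0.3182, 1.0430]
J₁: ẑ×o_n = [0.3182, 0.0625, -0.0000], ω = ẑ
J2: z=[0.9135, -0.4067, 0.0000] o=[-0.1993, -0.4476, 0.4000] → [-0.2615, -0.5874, 0.2247, 0.9135, -0.4067, 0.0000]
J3: z=[-0.2448, -0.5498, -0.7986] o=[-0.0645, -0.3416, 0.2857] → [-0.3977, 0.0840, 0.0641, -0.2448, -0.5498, -0.7986]
J4: z=[0.9665, -0.2040, -0.1558] o=[-0.1258, -0.8229, 0.5357] → [-0.0249, -0.5196, 0.5263, 0.9665, -0.2040, -0.1558]
q̇ = J⁺·V = [-0.4810, -0.5910, -0.9300, -0.5500]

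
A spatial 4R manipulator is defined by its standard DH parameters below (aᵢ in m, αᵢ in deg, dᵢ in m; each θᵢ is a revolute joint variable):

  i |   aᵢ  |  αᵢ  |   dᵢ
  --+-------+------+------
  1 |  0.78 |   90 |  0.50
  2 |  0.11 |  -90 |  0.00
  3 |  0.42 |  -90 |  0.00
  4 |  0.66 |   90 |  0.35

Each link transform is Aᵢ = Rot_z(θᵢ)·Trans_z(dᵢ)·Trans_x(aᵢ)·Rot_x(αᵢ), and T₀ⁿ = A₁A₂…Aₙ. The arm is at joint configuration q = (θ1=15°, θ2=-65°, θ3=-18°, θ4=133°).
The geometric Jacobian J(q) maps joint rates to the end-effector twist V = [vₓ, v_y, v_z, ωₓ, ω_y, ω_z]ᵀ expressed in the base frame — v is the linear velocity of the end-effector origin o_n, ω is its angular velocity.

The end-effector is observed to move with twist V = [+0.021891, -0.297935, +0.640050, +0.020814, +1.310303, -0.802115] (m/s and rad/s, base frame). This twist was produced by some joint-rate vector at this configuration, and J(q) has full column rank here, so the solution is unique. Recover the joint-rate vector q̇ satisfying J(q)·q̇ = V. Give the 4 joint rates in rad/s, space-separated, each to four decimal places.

o_n = [0.3197, 0.4399, 0.1242]
J₁: ẑ×o_n = [-0.4399, 0.3197, 0.0000], ω = ẑ
J2: z=[0.2588, -0.9659, 0.0000] o=[0.7534, 0.2019, 0.5000] → [0.3629, 0.0973, -0.3574, 0.2588, -0.9659, 0.0000]
J3: z=[0.8754, 0.2346, 0.4226] o=[0.7983, 0.2139, 0.4003] → [-0.1603, 0.0394, 0.3101, 0.8754, 0.2346, 0.4226]
J4: z=[-0.1200, 0.9525, -0.2801] o=[0.9950, 0.1322, 0.0383] → [0.1680, 0.1994, 0.6063, -0.1200, 0.9525, -0.2801]
q̇ = J⁺·V = [-0.8670, -0.9740, 0.3530, 0.3010]

-0.8670 -0.9740 0.3530 0.3010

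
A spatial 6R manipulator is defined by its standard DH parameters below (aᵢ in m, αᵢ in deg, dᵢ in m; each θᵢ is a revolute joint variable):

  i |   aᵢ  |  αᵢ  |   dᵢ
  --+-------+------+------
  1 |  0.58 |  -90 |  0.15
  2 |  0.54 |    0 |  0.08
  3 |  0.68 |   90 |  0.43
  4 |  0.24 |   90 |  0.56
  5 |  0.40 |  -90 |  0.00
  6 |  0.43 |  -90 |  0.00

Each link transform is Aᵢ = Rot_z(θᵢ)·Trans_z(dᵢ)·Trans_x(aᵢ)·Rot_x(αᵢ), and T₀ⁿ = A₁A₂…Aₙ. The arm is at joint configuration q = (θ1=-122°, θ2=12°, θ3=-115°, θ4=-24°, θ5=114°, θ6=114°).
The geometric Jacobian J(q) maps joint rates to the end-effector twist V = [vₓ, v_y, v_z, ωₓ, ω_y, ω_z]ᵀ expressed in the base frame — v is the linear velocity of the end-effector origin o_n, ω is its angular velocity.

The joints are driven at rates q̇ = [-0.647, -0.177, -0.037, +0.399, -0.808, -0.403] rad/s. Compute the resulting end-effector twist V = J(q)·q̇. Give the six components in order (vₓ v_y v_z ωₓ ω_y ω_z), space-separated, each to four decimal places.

o_n = [0.6100, -0.5495, 0.8159]
J₁: ẑ×o_n = [0.5495, 0.6100, -0.0000], ω = ẑ
J2: z=[0.8480, -0.5299, 0.0000] o=[-0.3074, -0.4919, 0.1500] → [-0.3529, -0.5647, 0.4372, 0.8480, -0.5299, 0.0000]
J3: z=[0.8480, -0.5299, 0.0000] o=[-0.5194, -0.9822, 0.0377] → [-0.4124, -0.6599, 0.9654, 0.8480, -0.5299, 0.0000]
J4: z=[0.5163, 0.8263, -0.2250] o=[-0.0737, -1.0803, 0.7003] → [0.2149, -0.2135, -0.2908, 0.5163, 0.8263, -0.2250]
J5: z=[-0.8232, 0.4065, -0.3963] o=[0.1588, -0.5241, 0.7880] → [0.0013, -0.1558, -0.1625, -0.8232, 0.4065, -0.3963]
J6: z=[0.0056, -0.6922, -0.7217] o=[0.3859, -0.2855, 0.5609] → [-0.3670, -0.1632, 0.1536, 0.0056, -0.6922, -0.7217]
V = J·q̇ = [-0.0452, -0.1638, -0.1598, 0.6874, 0.3936, -0.1257]

-0.0452 -0.1638 -0.1598 0.6874 0.3936 -0.1257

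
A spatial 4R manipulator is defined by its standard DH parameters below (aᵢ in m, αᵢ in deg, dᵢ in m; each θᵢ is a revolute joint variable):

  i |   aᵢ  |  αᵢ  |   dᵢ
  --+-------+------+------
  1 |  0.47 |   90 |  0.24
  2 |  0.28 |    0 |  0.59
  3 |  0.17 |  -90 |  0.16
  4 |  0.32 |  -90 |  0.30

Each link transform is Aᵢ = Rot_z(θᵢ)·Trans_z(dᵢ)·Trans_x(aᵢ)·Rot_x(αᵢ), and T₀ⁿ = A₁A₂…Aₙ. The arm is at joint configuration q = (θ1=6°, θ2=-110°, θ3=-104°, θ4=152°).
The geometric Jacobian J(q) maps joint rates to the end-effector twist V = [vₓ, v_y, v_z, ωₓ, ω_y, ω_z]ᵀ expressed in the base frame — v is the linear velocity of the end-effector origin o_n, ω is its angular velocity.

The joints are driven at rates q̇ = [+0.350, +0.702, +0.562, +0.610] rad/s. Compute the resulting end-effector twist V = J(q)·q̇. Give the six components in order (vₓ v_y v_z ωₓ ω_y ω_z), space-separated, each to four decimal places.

o_n = [0.3608, -0.5651, -0.3348]
J₁: ẑ×o_n = [0.5651, 0.3608, -0.0000], ω = ẑ
J2: z=[0.1045, -0.9945, 0.0000] o=[0.4674, 0.0491, 0.2400] → [0.5716, 0.0601, -0.1702, 0.1045, -0.9945, 0.0000]
J3: z=[0.1045, -0.9945, 0.0000] o=[0.4339, -0.5476, -0.0231] → [0.3099, 0.0326, -0.0745, 0.1045, -0.9945, 0.0000]
J4: z=[-0.5561, -0.0585, -0.8290] o=[0.3104, -0.7215, 0.0719] → [0.1534, -0.2680, -0.0840, -0.5561, -0.0585, -0.8290]
V = J·q̇ = [0.8668, 0.0233, -0.2126, -0.2071, -1.2927, -0.1557]

0.8668 0.0233 -0.2126 -0.2071 -1.2927 -0.1557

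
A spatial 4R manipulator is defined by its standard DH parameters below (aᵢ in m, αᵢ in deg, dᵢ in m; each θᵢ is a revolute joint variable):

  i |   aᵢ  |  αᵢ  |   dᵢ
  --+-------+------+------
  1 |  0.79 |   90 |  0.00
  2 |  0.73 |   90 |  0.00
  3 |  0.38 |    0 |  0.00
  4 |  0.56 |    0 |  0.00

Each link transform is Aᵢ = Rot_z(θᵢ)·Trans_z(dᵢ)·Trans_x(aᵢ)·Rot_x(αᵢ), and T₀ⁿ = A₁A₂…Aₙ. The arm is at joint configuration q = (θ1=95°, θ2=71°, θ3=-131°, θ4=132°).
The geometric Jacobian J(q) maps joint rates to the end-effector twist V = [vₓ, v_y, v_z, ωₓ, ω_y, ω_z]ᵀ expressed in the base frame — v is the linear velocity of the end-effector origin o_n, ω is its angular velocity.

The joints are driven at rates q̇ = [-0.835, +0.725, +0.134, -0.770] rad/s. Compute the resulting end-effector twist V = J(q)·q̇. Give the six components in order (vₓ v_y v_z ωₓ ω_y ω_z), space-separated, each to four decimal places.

o_n = [-0.3743, 1.1004, 0.9839]
J₁: ẑ×o_n = [-1.1004, -0.3743, 0.0000], ω = ẑ
J2: z=[0.9962, 0.0872, 0.0000] o=[-0.0689, 0.7870, 0.0000] → [0.0858, -0.9802, 0.3388, 0.9962, 0.0872, 0.0000]
J3: z=[-0.0824, 0.9419, -0.3256] o=[-0.0896, 1.0238, 0.6902] → [0.3016, 0.1169, 0.2619, -0.0824, 0.9419, -0.3256]
J4: z=[-0.0824, 0.9419, -0.3256] o=[-0.3682, 0.9179, 0.4545] → [0.5581, 0.0456, -0.0092, -0.0824, 0.9419, -0.3256]
V = J·q̇ = [0.5917, -0.4175, 0.2878, 0.7747, -0.5359, -0.6279]

0.5917 -0.4175 0.2878 0.7747 -0.5359 -0.6279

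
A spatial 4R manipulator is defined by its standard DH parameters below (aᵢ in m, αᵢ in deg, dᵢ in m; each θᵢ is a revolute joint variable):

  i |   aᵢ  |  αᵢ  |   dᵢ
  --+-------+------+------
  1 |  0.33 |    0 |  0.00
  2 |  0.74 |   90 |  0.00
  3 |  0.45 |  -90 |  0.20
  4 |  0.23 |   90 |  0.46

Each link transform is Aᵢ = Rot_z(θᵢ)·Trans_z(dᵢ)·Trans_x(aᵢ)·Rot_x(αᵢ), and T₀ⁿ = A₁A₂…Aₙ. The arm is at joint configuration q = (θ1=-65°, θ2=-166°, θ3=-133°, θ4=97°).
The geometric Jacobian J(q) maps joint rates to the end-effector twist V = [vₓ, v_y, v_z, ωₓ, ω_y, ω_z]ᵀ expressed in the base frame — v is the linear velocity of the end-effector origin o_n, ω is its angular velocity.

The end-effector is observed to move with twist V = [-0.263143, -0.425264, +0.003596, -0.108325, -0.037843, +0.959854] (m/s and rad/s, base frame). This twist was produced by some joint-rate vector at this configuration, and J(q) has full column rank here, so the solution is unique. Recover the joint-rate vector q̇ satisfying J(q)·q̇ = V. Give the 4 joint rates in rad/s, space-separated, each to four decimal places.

o_n = [-0.3788, 0.2960, -0.6223]
J₁: ẑ×o_n = [-0.2960, -0.3788, 0.0000], ω = ẑ
J2: z=[0.0000, 0.0000, 1.0000] o=[0.1395, -0.2991, 0.0000] → [-0.5951, -0.5183, 0.0000, 0.0000, 0.0000, 1.0000]
J3: z=[0.7771, 0.6293, 0.0000] o=[-0.3262, 0.2760, 0.0000] → [-0.3916, 0.4836, 0.0486, 0.7771, 0.6293, 0.0000]
J4: z=[-0.4603, 0.5684, -0.6820] o=[0.0223, 0.1634, -0.3291] → [-0.0762, 0.1386, 0.1670, -0.4603, 0.5684, -0.6820]
q̇ = J⁺·V = [0.9740, 0.0220, -0.1080, 0.0530]

0.9740 0.0220 -0.1080 0.0530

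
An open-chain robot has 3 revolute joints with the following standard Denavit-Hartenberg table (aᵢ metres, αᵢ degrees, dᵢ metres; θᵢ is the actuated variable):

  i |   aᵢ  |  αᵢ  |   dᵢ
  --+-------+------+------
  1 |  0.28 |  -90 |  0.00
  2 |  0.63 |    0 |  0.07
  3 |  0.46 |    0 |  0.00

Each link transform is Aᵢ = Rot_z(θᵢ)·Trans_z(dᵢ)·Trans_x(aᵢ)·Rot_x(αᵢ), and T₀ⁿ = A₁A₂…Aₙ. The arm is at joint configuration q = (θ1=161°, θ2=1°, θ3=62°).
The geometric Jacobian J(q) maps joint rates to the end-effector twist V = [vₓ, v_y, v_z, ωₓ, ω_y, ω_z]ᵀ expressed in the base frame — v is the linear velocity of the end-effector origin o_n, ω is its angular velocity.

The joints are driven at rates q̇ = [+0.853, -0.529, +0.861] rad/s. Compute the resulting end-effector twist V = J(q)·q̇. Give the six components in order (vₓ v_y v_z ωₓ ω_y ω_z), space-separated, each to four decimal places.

o_n = [-1.0806, 0.2980, -0.4209]
J₁: ẑ×o_n = [-0.2980, -1.0806, 0.0000], ω = ẑ
J2: z=[-0.3256, -0.9455, 0.0000] o=[-0.2647, 0.0912, 0.0000] → [0.3979, -0.1370, -0.8387, -0.3256, -0.9455, 0.0000]
J3: z=[-0.3256, -0.9455, 0.0000] o=[-0.8831, 0.2300, -0.0110] → [0.3875, -0.1334, -0.2088, -0.3256, -0.9455, 0.0000]
V = J·q̇ = [-0.1311, -0.9641, 0.2639, -0.1081, -0.3139, 0.8530]

-0.1311 -0.9641 0.2639 -0.1081 -0.3139 0.8530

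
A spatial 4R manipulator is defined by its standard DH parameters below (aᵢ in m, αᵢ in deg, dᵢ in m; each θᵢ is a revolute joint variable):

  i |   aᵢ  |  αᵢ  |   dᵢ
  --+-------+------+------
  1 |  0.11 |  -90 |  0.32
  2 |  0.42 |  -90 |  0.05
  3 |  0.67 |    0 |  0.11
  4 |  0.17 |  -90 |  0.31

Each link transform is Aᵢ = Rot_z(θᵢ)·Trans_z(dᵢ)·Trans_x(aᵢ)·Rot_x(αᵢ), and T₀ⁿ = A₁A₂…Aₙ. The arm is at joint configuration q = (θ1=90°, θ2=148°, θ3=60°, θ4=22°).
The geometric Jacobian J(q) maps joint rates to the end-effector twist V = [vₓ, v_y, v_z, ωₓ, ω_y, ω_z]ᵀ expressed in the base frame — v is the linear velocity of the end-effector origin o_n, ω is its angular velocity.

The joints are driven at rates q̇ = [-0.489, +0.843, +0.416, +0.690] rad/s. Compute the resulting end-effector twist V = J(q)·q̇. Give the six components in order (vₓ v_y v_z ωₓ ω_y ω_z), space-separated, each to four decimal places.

-0.2124 -0.0266 0.9709 -0.8430 -0.5861 0.4489

o_n = [0.6986, -0.7729, 0.2636]
J₁: ẑ×o_n = [0.7729, 0.6986, -0.0000], ω = ẑ
J2: z=[-1.0000, 0.0000, 0.0000] o=[0.0000, 0.1100, 0.3200] → [0.0000, -0.0564, 0.8829, -1.0000, 0.0000, 0.0000]
J3: z=[-0.0000, -0.5299, 0.8480] o=[-0.0500, -0.2462, 0.0974] → [0.3587, 0.6348, 0.3967, -0.0000, -0.5299, 0.8480]
J4: z=[-0.0000, -0.5299, 0.8480] o=[0.5302, -0.5886, 0.0132] → [0.0237, 0.1428, 0.0892, -0.0000, -0.5299, 0.8480]
V = J·q̇ = [-0.2124, -0.0266, 0.9709, -0.8430, -0.5861, 0.4489]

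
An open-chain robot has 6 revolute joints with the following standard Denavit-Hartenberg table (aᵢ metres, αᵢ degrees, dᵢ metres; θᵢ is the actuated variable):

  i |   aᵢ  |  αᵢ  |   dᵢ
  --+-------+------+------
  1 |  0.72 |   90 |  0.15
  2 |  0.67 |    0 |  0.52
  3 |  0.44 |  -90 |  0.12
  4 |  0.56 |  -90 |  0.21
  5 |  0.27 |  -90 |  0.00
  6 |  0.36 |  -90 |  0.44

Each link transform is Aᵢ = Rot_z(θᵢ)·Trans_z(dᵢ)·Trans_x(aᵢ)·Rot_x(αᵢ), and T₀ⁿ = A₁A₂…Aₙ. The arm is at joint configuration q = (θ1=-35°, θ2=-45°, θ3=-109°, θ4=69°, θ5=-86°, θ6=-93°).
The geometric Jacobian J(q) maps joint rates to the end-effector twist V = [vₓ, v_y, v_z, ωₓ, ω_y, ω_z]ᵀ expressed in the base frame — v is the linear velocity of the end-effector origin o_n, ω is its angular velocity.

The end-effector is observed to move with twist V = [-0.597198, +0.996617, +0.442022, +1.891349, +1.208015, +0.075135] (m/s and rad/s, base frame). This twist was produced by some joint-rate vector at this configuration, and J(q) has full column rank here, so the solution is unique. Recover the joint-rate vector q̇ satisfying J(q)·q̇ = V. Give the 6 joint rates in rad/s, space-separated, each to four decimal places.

0.2910 -0.8810 -0.6500 0.5880 0.8250 0.2660

o_n = [1.0383, -0.1926, -0.9155]
J₁: ẑ×o_n = [0.1926, 1.0383, -0.0000], ω = ẑ
J2: z=[-0.5736, -0.8192, 0.0000] o=[0.5898, -0.4130, 0.1500] → [0.8728, -0.6112, 0.2410, -0.5736, -0.8192, 0.0000]
J3: z=[-0.5736, -0.8192, 0.0000] o=[0.6796, -1.1107, -0.3238] → [0.4848, -0.3394, -0.2328, -0.5736, -0.8192, 0.0000]
J4: z=[0.3591, -0.2514, -0.8988] o=[0.2868, -0.9821, -0.5166] → [0.8099, -0.5322, 0.4725, 0.3591, -0.2514, -0.8988]
J5: z=[0.8929, -0.1877, 0.4093] o=[0.5144, -0.5032, -0.7934] → [-0.1042, 0.3235, 0.3757, 0.8929, -0.1877, 0.4093]
J6: z=[0.2459, 0.9647, -0.0940] o=[0.6162, -0.5531, -1.0384] → [0.1524, -0.0699, -0.3186, 0.2459, 0.9647, -0.0940]
q̇ = J⁺·V = [0.2910, -0.8810, -0.6500, 0.5880, 0.8250, 0.2660]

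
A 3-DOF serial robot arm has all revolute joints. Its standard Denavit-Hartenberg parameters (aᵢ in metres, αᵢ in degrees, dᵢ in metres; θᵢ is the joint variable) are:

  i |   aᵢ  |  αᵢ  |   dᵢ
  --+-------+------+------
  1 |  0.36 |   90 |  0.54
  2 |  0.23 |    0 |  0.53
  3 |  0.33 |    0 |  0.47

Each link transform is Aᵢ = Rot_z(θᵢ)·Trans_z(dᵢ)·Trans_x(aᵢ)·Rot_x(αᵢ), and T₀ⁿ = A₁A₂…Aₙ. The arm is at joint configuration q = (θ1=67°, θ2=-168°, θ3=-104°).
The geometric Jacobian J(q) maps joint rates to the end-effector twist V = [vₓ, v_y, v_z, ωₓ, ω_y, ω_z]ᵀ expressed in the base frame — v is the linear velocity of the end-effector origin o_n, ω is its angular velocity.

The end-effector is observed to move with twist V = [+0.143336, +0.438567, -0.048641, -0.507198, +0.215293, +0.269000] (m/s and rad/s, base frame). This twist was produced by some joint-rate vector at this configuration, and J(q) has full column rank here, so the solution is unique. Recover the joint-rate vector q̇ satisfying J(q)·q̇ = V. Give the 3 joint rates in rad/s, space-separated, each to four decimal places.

0.2690 0.1880 -0.7390

o_n = [0.9778, -0.2558, 0.8220]
J₁: ẑ×o_n = [0.2558, 0.9778, -0.0000], ω = ẑ
J2: z=[0.9205, -0.3907, 0.0000] o=[0.1407, 0.3314, 0.5400] → [-0.1102, -0.2596, -0.2135, 0.9205, -0.3907, 0.0000]
J3: z=[0.9205, -0.3907, 0.0000] o=[0.5406, -0.0828, 0.4922] → [-0.1289, -0.3036, 0.0115, 0.9205, -0.3907, 0.0000]
q̇ = J⁺·V = [0.2690, 0.1880, -0.7390]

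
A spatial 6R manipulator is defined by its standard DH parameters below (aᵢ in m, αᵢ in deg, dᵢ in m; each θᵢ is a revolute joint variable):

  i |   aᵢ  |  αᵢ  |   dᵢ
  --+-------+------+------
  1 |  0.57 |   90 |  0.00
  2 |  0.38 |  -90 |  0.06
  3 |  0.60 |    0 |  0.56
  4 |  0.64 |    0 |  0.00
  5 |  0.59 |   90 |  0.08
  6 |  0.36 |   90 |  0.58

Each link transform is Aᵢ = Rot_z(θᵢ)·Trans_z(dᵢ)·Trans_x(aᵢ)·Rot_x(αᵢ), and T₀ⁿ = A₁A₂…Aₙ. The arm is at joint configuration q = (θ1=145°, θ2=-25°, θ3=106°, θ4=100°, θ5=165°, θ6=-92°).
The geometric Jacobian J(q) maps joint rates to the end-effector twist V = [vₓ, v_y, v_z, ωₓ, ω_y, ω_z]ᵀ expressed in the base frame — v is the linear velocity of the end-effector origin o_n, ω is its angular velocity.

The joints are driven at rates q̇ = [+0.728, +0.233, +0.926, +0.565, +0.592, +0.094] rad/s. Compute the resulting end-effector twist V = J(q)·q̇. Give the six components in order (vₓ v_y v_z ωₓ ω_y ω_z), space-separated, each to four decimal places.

o_n = [-0.6713, 0.7422, 0.1200]
J₁: ẑ×o_n = [-0.7422, -0.6713, 0.0000], ω = ẑ
J2: z=[0.5736, 0.8192, 0.0000] o=[-0.4669, 0.3269, 0.0000] → [0.0983, -0.0689, 0.4056, 0.5736, 0.8192, 0.0000]
J3: z=[-0.3462, 0.2424, 0.9063] o=[-0.7146, 0.5736, -0.1606] → [-0.0848, 0.1364, -0.0689, -0.3462, 0.2424, 0.9063]
J4: z=[-0.3462, 0.2424, 0.9063] o=[-1.1165, 0.1509, 0.4168] → [-0.6078, 0.3008, -0.3126, -0.3462, 0.2424, 0.9063]
J5: z=[-0.3462, 0.2424, 0.9063] o=[-0.5285, 0.0817, 0.6599] → [-0.7295, -0.3163, -0.1941, -0.3462, 0.2424, 0.9063]
J6: z=[0.4214, 0.9033, -0.0806] o=[-1.0508, 0.3100, 0.4877] → [-0.2972, 0.1243, -0.1606, 0.4214, 0.9033, -0.0806]
V = J·q̇ = [-1.3992, -0.3840, -0.2759, -0.5479, 0.7807, 2.6083]

-1.3992 -0.3840 -0.2759 -0.5479 0.7807 2.6083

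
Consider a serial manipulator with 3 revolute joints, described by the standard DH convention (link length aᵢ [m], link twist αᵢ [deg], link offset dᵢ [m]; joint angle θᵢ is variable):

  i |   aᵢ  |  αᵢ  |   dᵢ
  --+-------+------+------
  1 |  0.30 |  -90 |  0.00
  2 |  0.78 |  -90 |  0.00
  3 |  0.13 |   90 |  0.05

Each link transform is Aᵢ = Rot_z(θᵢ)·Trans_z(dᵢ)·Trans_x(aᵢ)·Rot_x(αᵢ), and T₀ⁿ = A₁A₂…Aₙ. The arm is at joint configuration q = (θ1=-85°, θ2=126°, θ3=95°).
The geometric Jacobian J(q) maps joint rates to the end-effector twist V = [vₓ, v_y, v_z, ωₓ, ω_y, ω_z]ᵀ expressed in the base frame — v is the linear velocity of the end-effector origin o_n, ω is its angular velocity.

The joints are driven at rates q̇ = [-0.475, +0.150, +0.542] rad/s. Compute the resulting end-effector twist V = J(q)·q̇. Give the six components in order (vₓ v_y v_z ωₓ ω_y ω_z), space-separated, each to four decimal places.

o_n = [-0.1458, 0.1802, -0.5925]
J₁: ẑ×o_n = [-0.1802, -0.1458, 0.0000], ω = ẑ
J2: z=[0.9962, 0.0872, 0.0000] o=[0.0261, -0.2989, 0.0000] → [-0.0516, 0.5902, 0.4923, 0.9962, 0.0872, 0.0000]
J3: z=[-0.0705, 0.8059, 0.5878] o=[-0.0138, 0.1579, -0.6310] → [0.0179, -0.0748, 0.1048, -0.0705, 0.8059, 0.5878]
V = J·q̇ = [0.0876, 0.1172, 0.1306, 0.1112, 0.4499, -0.1564]

0.0876 0.1172 0.1306 0.1112 0.4499 -0.1564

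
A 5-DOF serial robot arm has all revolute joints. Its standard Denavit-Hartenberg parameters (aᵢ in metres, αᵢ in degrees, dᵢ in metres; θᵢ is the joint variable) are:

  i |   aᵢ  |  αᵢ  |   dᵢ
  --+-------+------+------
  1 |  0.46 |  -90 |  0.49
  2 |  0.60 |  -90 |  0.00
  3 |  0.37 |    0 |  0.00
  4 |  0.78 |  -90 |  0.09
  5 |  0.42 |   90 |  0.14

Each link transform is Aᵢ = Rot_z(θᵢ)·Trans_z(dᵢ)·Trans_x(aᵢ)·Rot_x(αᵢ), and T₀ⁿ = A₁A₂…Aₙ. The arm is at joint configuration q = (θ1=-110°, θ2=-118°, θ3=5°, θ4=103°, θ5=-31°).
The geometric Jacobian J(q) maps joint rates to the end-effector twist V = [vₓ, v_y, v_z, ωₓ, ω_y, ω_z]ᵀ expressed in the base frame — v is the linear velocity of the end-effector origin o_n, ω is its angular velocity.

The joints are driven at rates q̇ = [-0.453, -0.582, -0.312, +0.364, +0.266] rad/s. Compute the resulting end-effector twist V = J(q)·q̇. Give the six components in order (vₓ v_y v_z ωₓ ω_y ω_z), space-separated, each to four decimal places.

0.1648 0.8697 -0.0742 -0.5260 0.0162 -0.6520

o_n = [-1.1807, -0.1062, 1.0604]
J₁: ẑ×o_n = [0.1062, -1.1807, 0.0000], ω = ẑ
J2: z=[0.9397, -0.3420, 0.0000] o=[-0.1573, -0.4323, 0.4900] → [-0.1951, -0.5360, -0.0436, 0.9397, -0.3420, 0.0000]
J3: z=[-0.3020, -0.8297, 0.4695] o=[-0.0610, -0.1676, 1.0198] → [-0.0625, -0.5134, -0.9476, -0.3020, -0.8297, 0.4695]
J4: z=[-0.3020, -0.8297, 0.4695] o=[-0.0321, 0.0061, 1.3452] → [0.2890, -0.6253, -0.9191, -0.3020, -0.8297, 0.4695]
J5: z=[0.1377, -0.5253, -0.8397] o=[-0.7951, 0.0788, 1.1746] → [-0.0953, 0.3396, -0.2280, 0.1377, -0.5253, -0.8397]
V = J·q̇ = [0.1648, 0.8697, -0.0742, -0.5260, 0.0162, -0.6520]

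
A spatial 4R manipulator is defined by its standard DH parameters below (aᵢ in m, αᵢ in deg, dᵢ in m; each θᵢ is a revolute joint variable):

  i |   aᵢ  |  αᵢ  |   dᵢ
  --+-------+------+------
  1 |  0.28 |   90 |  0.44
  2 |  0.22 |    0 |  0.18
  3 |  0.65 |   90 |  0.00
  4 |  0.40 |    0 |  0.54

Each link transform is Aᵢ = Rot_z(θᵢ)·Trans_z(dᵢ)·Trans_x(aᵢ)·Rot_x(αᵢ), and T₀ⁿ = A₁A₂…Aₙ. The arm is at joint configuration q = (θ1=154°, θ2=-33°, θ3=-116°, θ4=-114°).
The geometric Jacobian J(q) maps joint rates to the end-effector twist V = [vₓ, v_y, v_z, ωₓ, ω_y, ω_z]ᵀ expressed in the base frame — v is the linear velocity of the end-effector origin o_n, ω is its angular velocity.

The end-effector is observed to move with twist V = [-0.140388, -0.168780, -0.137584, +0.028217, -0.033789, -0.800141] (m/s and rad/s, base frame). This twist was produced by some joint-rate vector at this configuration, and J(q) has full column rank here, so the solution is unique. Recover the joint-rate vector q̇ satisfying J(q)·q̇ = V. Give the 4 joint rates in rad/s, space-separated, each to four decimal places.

-0.8670 -0.7340 0.7160 0.0780

o_n = [0.1266, -0.2681, 0.5321]
J₁: ẑ×o_n = [0.2681, 0.1266, -0.0000], ω = ẑ
J2: z=[0.4384, 0.8988, 0.0000] o=[-0.2517, 0.1227, 0.4400] → [0.0828, -0.0404, -0.5113, 0.4384, 0.8988, 0.0000]
J3: z=[0.4384, 0.8988, 0.0000] o=[-0.3386, 0.3654, 0.3202] → [0.1904, -0.0929, -0.6958, 0.4384, 0.8988, 0.0000]
J4: z=[0.4629, -0.2258, 0.8572] o=[0.1622, 0.1212, -0.0146] → [0.2102, -0.2835, -0.1882, 0.4629, -0.2258, 0.8572]
q̇ = J⁺·V = [-0.8670, -0.7340, 0.7160, 0.0780]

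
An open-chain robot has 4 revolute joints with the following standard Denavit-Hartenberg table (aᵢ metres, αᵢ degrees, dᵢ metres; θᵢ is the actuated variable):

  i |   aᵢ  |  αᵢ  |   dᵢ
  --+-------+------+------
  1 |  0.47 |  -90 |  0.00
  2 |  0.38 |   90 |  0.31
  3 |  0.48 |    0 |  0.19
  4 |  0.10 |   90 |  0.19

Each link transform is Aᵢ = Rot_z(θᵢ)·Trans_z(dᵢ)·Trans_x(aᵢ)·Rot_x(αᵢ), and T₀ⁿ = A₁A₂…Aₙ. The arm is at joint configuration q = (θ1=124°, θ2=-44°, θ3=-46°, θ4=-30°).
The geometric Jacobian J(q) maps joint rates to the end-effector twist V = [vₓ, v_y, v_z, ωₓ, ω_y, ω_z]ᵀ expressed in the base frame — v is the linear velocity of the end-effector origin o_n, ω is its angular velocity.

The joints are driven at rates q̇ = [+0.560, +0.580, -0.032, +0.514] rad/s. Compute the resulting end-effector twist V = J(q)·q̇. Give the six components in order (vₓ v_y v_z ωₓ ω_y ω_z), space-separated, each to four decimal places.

-0.6535 0.2293 -0.1298 -0.2936 -0.6019 0.9067

o_n = [-0.3022, 0.6847, 0.7857]
J₁: ẑ×o_n = [-0.6847, -0.3022, 0.0000], ω = ẑ
J2: z=[-0.8290, -0.5592, 0.0000] o=[-0.2628, 0.3896, 0.0000] → [-0.4394, 0.6514, -0.2666, -0.8290, -0.5592, 0.0000]
J3: z=[0.3884, -0.5759, 0.7193] o=[-0.6727, 0.4429, 0.2640] → [-0.4744, 0.0638, 0.3073, 0.3884, -0.5759, 0.7193]
J4: z=[0.3884, -0.5759, 0.7193] o=[-0.4467, 0.7254, 0.6323] → [-0.0591, 0.0443, 0.0674, 0.3884, -0.5759, 0.7193]
V = J·q̇ = [-0.6535, 0.2293, -0.1298, -0.2936, -0.6019, 0.9067]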